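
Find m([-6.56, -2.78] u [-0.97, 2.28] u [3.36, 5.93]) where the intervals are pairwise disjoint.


For pairwise disjoint intervals, m(union) = sum of lengths.
= (-2.78 - -6.56) + (2.28 - -0.97) + (5.93 - 3.36)
= 3.78 + 3.25 + 2.57
= 9.6


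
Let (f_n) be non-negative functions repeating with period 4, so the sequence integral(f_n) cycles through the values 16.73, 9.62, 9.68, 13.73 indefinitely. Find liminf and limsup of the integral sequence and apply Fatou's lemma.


The sequence (integral(f_n)) is periodic with period 4, repeating the values 16.73, 9.62, 9.68, 13.73 indefinitely.
Step 1: For a periodic sequence, every tail (a_m, a_(m+1), ...) contains all 4 period values infinitely often.
Step 2: Hence inf of every tail = min of the period values = min(16.73, 9.62, 9.68, 13.73) = 9.62.
        liminf_n integral(f_n) = sup over m of (inf of tail from m) = 9.62.
Step 3: Similarly sup of every tail = max of the period values = 16.73.
        limsup_n integral(f_n) = 16.73.
Step 4: Fatou's lemma: integral(liminf_n f_n) <= liminf_n integral(f_n) = 9.62.
        So the integral of the pointwise liminf is at most 9.62.


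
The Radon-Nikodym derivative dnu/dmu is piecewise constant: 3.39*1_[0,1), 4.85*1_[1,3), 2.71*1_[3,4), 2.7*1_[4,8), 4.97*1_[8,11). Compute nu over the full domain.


Integrate each piece of the Radon-Nikodym derivative:
Step 1: integral_0^1 3.39 dx = 3.39*(1-0) = 3.39*1 = 3.39
Step 2: integral_1^3 4.85 dx = 4.85*(3-1) = 4.85*2 = 9.7
Step 3: integral_3^4 2.71 dx = 2.71*(4-3) = 2.71*1 = 2.71
Step 4: integral_4^8 2.7 dx = 2.7*(8-4) = 2.7*4 = 10.8
Step 5: integral_8^11 4.97 dx = 4.97*(11-8) = 4.97*3 = 14.91
Total: 3.39 + 9.7 + 2.71 + 10.8 + 14.91 = 41.51


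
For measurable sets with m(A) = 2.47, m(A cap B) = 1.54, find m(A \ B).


m(A \ B) = m(A) - m(A n B)
= 2.47 - 1.54
= 0.93


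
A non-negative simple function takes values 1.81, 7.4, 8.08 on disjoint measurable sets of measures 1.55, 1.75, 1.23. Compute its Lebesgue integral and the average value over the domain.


Step 1: Integral = sum(value_i * measure_i)
= 1.81*1.55 + 7.4*1.75 + 8.08*1.23
= 2.8055 + 12.95 + 9.9384
= 25.6939
Step 2: Total measure of domain = 1.55 + 1.75 + 1.23 = 4.53
Step 3: Average value = 25.6939 / 4.53 = 5.671943


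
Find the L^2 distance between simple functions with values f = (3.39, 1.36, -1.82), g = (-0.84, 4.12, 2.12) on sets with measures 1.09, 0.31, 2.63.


Step 1: Compute differences f_i - g_i:
  3.39 - -0.84 = 4.23
  1.36 - 4.12 = -2.76
  -1.82 - 2.12 = -3.94
Step 2: Compute |diff|^2 * measure for each set:
  |4.23|^2 * 1.09 = 17.8929 * 1.09 = 19.503261
  |-2.76|^2 * 0.31 = 7.6176 * 0.31 = 2.361456
  |-3.94|^2 * 2.63 = 15.5236 * 2.63 = 40.827068
Step 3: Sum = 62.691785
Step 4: ||f-g||_2 = (62.691785)^(1/2) = 7.917814


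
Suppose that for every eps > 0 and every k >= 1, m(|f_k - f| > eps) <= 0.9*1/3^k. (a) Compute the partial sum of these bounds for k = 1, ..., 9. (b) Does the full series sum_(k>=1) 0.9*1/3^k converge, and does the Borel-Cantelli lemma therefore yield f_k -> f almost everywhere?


Step 1: List the terms 0.9*1/3^k for k = 1 to 9:
  k=1: 0.3
  k=2: 0.1
  k=3: 0.033333
  k=4: 0.011111
  k=5: 0.003704
  k=6: 0.001235
  k=7: 4.115226e-04
  k=8: 1.371742e-04
  k=9: 4.572474e-05
Step 2: Partial sum = 0.3 + 0.1 + 0.033333 + 0.011111 + 0.003704 + 0.001235 + 4.115226e-04 + 1.371742e-04 + 4.572474e-05
     = 0.449977
Step 3: The full series sum_(k>=1) 0.9*1/3^k converges (geometric series with ratio 1/3 < 1; a constant multiple of a convergent series converges).
Step 4: Fix eps > 0. Since sum_k m(|f_k - f| > eps) < infinity, the Borel-Cantelli lemma gives
        m(limsup_k {|f_k - f| > eps}) = 0, i.e. for a.e. x, |f_k(x) - f(x)| <= eps for all large k.
        Applying this with eps = 1/j for j = 1, 2, ... and intersecting the countably many full-measure sets,
        for a.e. x we get limsup_k |f_k(x) - f(x)| <= 1/j for every j, hence f_k -> f almost everywhere.
Conclusion: series converges; Borel-Cantelli yields f_k -> f a.e.


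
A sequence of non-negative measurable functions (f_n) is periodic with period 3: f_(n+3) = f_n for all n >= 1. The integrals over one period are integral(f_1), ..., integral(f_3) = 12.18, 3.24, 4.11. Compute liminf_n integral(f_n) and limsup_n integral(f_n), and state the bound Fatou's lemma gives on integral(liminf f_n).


The sequence (integral(f_n)) is periodic with period 3, repeating the values 12.18, 3.24, 4.11 indefinitely.
Step 1: For a periodic sequence, every tail (a_m, a_(m+1), ...) contains all 3 period values infinitely often.
Step 2: Hence inf of every tail = min of the period values = min(12.18, 3.24, 4.11) = 3.24.
        liminf_n integral(f_n) = sup over m of (inf of tail from m) = 3.24.
Step 3: Similarly sup of every tail = max of the period values = 12.18.
        limsup_n integral(f_n) = 12.18.
Step 4: Fatou's lemma: integral(liminf_n f_n) <= liminf_n integral(f_n) = 3.24.
        So the integral of the pointwise liminf is at most 3.24.


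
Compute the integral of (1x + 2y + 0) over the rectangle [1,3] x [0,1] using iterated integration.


By Fubini, integrate in x first, then y.
Step 1: Fix y, integrate over x in [1,3]:
  integral(1x + 2y + 0, x=1..3)
  = 1*(3^2 - 1^2)/2 + (2y + 0)*(3 - 1)
  = 4 + (2y + 0)*2
  = 4 + 4y + 0
  = 4 + 4y
Step 2: Integrate over y in [0,1]:
  integral(4 + 4y, y=0..1)
  = 4*1 + 4*(1^2 - 0^2)/2
  = 4 + 2
  = 6


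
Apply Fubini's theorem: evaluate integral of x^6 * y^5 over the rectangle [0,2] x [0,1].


By Fubini's theorem, the double integral factors as a product of single integrals:
Step 1: integral_0^2 x^6 dx = [x^7/7] from 0 to 2
     = 2^7/7 = 18.285714
Step 2: integral_0^1 y^5 dy = [y^6/6] from 0 to 1
     = 1^6/6 = 0.166667
Step 3: Double integral = 18.285714 * 0.166667 = 3.047619


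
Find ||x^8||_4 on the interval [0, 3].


Step 1: ||f||_4 = (integral_0^3 |x^8|^4 dx)^(1/4)
     = (integral_0^3 x^32 dx)^(1/4)
Step 2: integral_0^3 x^32 dx = [x^33/(33)] from 0 to 3 = 3^33/33
     = 5559060566555523/33 = 1.684564e+14
Step 3: ||f||_4 = (1.684564e+14)^(1/4) = 3602.648294


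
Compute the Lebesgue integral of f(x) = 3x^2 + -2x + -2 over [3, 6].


The Lebesgue integral of a Riemann-integrable function agrees with the Riemann integral.
Antiderivative F(x) = (3/3)x^3 + (-2/2)x^2 + -2x
F(6) = (3/3)*6^3 + (-2/2)*6^2 + -2*6
     = (3/3)*216 + (-2/2)*36 + -2*6
     = 216 + -36 + -12
     = 168
F(3) = 12
Integral = F(6) - F(3) = 168 - 12 = 156


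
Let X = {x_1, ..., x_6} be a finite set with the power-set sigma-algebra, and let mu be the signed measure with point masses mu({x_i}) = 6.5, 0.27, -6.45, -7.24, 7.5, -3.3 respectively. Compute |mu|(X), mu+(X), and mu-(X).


Step 1: Every measurable set is a union of atoms (the cells / points), so a Hahn decomposition is
  obtained by grouping atoms by sign: P = union of atoms with mu > 0, N = union of the remaining atoms.
  Atoms in P (indices): 1, 2, 5;  atoms in N (indices): 3, 4, 6
  Positive values: 6.5, 0.27, 7.5
  Negative values: -6.45, -7.24, -3.3
Step 2: mu+(X) = mu(P) = sum of positive atom values = 14.27
Step 3: mu-(X) = -mu(N) = sum of |negative atom values| = 16.99
Step 4: |mu|(X) = mu+(X) + mu-(X) = 14.27 + 16.99 = 31.26


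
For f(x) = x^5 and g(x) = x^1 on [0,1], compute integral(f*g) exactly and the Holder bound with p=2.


Step 1: Exact integral of f*g = integral(x^6, 0, 1) = 1/7
     = 0.142857
Step 2: Holder bound with p=2, q=2:
  ||f||_p = (integral x^10 dx)^(1/2) = (1/11)^(1/2) = 0.301511
  ||g||_q = (integral x^2 dx)^(1/2) = (1/3)^(1/2) = 0.57735
Step 3: Holder bound = ||f||_p * ||g||_q = 0.301511 * 0.57735 = 0.174078
Verification: 0.142857 <= 0.174078 (Holder holds)


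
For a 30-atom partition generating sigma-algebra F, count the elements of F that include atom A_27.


Each element of F is a union of some subset S of the 30 atoms.
The element contains A_27 iff A_27 is in S.
So we count subsets S of {A_1,...,A_30} with A_27 in S: choose freely among the other 29 atoms.
Count = 2^(30-1) = 2^29 = 536870912.


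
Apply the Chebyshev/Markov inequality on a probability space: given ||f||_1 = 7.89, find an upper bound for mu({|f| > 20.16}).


Chebyshev/Markov inequality: mu(|f| > eps) <= (||f||_p / eps)^p
Step 1: ||f||_1 / eps = 7.89 / 20.16 = 0.391369
Step 2: Raise to power p = 1:
  (0.391369)^1 = 0.391369
Step 3: Therefore mu(|f| > 20.16) <= 0.391369


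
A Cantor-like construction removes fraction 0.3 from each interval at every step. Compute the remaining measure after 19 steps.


Step 1: At each step, fraction remaining = 1 - 0.3 = 0.7
Step 2: After 19 steps, measure = (0.7)^19
Result = 0.00114


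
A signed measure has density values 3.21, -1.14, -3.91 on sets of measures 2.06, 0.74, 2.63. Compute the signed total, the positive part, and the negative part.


Step 1: Compute signed measure on each set:
  Set 1: 3.21 * 2.06 = 6.6126
  Set 2: -1.14 * 0.74 = -0.8436
  Set 3: -3.91 * 2.63 = -10.2833
Step 2: Total signed measure = (6.6126) + (-0.8436) + (-10.2833)
     = -4.5143
Step 3: Positive part mu+(X) = sum of positive contributions = 6.6126
Step 4: Negative part mu-(X) = |sum of negative contributions| = 11.1269


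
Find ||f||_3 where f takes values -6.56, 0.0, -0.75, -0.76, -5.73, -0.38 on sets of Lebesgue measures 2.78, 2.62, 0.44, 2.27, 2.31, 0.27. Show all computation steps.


Step 1: Compute |f_i|^3 for each value:
  |-6.56|^3 = 282.300416
  |0.0|^3 = 0.0
  |-0.75|^3 = 0.421875
  |-0.76|^3 = 0.438976
  |-5.73|^3 = 188.132517
  |-0.38|^3 = 0.054872
Step 2: Multiply by measures and sum:
  282.300416 * 2.78 = 784.795156
  0.0 * 2.62 = 0.0
  0.421875 * 0.44 = 0.185625
  0.438976 * 2.27 = 0.996476
  188.132517 * 2.31 = 434.586114
  0.054872 * 0.27 = 0.014815
Sum = 784.795156 + 0.0 + 0.185625 + 0.996476 + 434.586114 + 0.014815 = 1220.578187
Step 3: Take the p-th root:
||f||_3 = (1220.578187)^(1/3) = 10.686985


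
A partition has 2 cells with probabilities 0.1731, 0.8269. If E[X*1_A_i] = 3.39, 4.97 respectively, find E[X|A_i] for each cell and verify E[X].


For each cell A_i: E[X|A_i] = E[X*1_A_i] / P(A_i)
Step 1: E[X|A_1] = 3.39 / 0.1731 = 19.584055
Step 2: E[X|A_2] = 4.97 / 0.8269 = 6.0104
Verification: E[X] = sum E[X*1_A_i] = 3.39 + 4.97 = 8.36


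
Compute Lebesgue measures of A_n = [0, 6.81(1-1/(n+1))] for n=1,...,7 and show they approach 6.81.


By continuity of measure from below: if A_n increases to A, then m(A_n) -> m(A).
Here A = [0, 6.81], so m(A) = 6.81
Step 1: a_1 = 6.81*(1 - 1/2) = 3.405, m(A_1) = 3.405
Step 2: a_2 = 6.81*(1 - 1/3) = 4.54, m(A_2) = 4.54
Step 3: a_3 = 6.81*(1 - 1/4) = 5.1075, m(A_3) = 5.1075
Step 4: a_4 = 6.81*(1 - 1/5) = 5.448, m(A_4) = 5.448
Step 5: a_5 = 6.81*(1 - 1/6) = 5.675, m(A_5) = 5.675
Step 6: a_6 = 6.81*(1 - 1/7) = 5.8371, m(A_6) = 5.8371
Step 7: a_7 = 6.81*(1 - 1/8) = 5.9587, m(A_7) = 5.9587
Limit: m(A_n) -> m([0,6.81]) = 6.81


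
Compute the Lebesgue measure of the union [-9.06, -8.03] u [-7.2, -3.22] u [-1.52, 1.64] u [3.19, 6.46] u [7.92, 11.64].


For pairwise disjoint intervals, m(union) = sum of lengths.
= (-8.03 - -9.06) + (-3.22 - -7.2) + (1.64 - -1.52) + (6.46 - 3.19) + (11.64 - 7.92)
= 1.03 + 3.98 + 3.16 + 3.27 + 3.72
= 15.16


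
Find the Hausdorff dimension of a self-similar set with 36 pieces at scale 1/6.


For a self-similar set with N copies scaled by 1/r:
dim_H = log(N)/log(r) = log(36)/log(6)
= 3.583519/1.791759
= 2


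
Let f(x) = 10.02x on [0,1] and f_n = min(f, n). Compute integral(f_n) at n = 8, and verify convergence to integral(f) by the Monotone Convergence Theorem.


f(x) = 10.02x on [0,1]; f_n(x) = min(10.02x, n). At n = 8:
Step 1: f(x) reaches 8 at x = 8/10.02 = 0.798403
Step 2: integral(f_8) = integral(10.02x, 0, 0.798403) + integral(8, 0.798403, 1)
       = 10.02*0.798403^2/2 + 8*(1 - 0.798403)
       = 3.193613 + 1.612774
       = 4.806387
Step 3: As n -> infinity, f_n increases to f, so by MCT integral(f_n) -> integral(f) = 10.02/2 = 5.01.
Convergence: integral(f_8) = 4.806387 -> 5.01 as n -> infinity


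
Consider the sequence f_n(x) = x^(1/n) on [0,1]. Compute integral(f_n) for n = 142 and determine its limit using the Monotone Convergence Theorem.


At n = 142: f_142(x) = x^(1/142).
Step 1: integral(x^(1/142), 0, 1) = [x^(1/142+1) / (1/142+1)] from 0 to 1
     = 1 / (1/142 + 1) = 1 / ((142+1)/142) = 142/(142+1)
     = 142/143 = 0.993007
Step 2: As n -> infinity, f_n(x) = x^(1/n) -> 1 for x in (0,1], and f_n is increasing in n.
By MCT, lim_n integral(f_n) = integral(lim_n f_n) = integral(1, 0, 1) = 1.
Step 3: Verify convergence: 142/143 = 0.993007 -> 1


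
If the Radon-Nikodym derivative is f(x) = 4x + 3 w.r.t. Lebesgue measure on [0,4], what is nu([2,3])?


nu(A) = integral_A (dnu/dmu) dmu = integral_2^3 (4x + 3) dx
Step 1: Antiderivative F(x) = (4/2)x^2 + 3x
Step 2: F(3) = (4/2)*3^2 + 3*3 = 18 + 9 = 27
Step 3: F(2) = (4/2)*2^2 + 3*2 = 8 + 6 = 14
Step 4: nu([2,3]) = F(3) - F(2) = 27 - 14 = 13


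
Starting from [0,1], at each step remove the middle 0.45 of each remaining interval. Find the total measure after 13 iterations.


Step 1: At each step, fraction remaining = 1 - 0.45 = 0.55
Step 2: After 13 steps, measure = (0.55)^13
Result = 4.214198e-04


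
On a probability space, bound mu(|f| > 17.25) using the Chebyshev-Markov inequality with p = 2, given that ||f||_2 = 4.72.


Chebyshev/Markov inequality: mu(|f| > eps) <= (||f||_p / eps)^p
Step 1: ||f||_2 / eps = 4.72 / 17.25 = 0.273623
Step 2: Raise to power p = 2:
  (0.273623)^2 = 0.07487
Step 3: Therefore mu(|f| > 17.25) <= 0.07487


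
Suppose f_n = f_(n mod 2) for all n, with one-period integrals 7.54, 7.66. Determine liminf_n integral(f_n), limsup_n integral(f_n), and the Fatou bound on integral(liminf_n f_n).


The sequence (integral(f_n)) is periodic with period 2, repeating the values 7.54, 7.66 indefinitely.
Step 1: For a periodic sequence, every tail (a_m, a_(m+1), ...) contains all 2 period values infinitely often.
Step 2: Hence inf of every tail = min of the period values = min(7.54, 7.66) = 7.54.
        liminf_n integral(f_n) = sup over m of (inf of tail from m) = 7.54.
Step 3: Similarly sup of every tail = max of the period values = 7.66.
        limsup_n integral(f_n) = 7.66.
Step 4: Fatou's lemma: integral(liminf_n f_n) <= liminf_n integral(f_n) = 7.54.
        So the integral of the pointwise liminf is at most 7.54.


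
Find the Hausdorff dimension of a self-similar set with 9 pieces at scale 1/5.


For a self-similar set with N copies scaled by 1/r:
dim_H = log(N)/log(r) = log(9)/log(5)
= 2.197225/1.609438
= 1.365212


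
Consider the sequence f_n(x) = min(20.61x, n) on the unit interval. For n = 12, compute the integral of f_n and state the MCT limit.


f(x) = 20.61x on [0,1]; f_n(x) = min(20.61x, n). At n = 12:
Step 1: f(x) reaches 12 at x = 12/20.61 = 0.582242
Step 2: integral(f_12) = integral(20.61x, 0, 0.582242) + integral(12, 0.582242, 1)
       = 20.61*0.582242^2/2 + 12*(1 - 0.582242)
       = 3.49345 + 5.0131
       = 8.50655
Step 3: As n -> infinity, f_n increases to f, so by MCT integral(f_n) -> integral(f) = 20.61/2 = 10.305.
Convergence: integral(f_12) = 8.50655 -> 10.305 as n -> infinity


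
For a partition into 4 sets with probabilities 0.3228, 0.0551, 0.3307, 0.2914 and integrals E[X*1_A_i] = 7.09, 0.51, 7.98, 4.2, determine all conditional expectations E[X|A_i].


For each cell A_i: E[X|A_i] = E[X*1_A_i] / P(A_i)
Step 1: E[X|A_1] = 7.09 / 0.3228 = 21.964064
Step 2: E[X|A_2] = 0.51 / 0.0551 = 9.255898
Step 3: E[X|A_3] = 7.98 / 0.3307 = 24.130632
Step 4: E[X|A_4] = 4.2 / 0.2914 = 14.413178
Verification: E[X] = sum E[X*1_A_i] = 7.09 + 0.51 + 7.98 + 4.2 = 19.78


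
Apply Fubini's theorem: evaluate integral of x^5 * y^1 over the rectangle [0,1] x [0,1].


By Fubini's theorem, the double integral factors as a product of single integrals:
Step 1: integral_0^1 x^5 dx = [x^6/6] from 0 to 1
     = 1^6/6 = 0.166667
Step 2: integral_0^1 y^1 dy = [y^2/2] from 0 to 1
     = 1^2/2 = 0.5
Step 3: Double integral = 0.166667 * 0.5 = 0.083333


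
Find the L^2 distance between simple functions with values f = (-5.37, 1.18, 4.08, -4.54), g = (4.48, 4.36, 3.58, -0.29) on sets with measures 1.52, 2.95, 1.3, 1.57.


Step 1: Compute differences f_i - g_i:
  -5.37 - 4.48 = -9.85
  1.18 - 4.36 = -3.18
  4.08 - 3.58 = 0.5
  -4.54 - -0.29 = -4.25
Step 2: Compute |diff|^2 * measure for each set:
  |-9.85|^2 * 1.52 = 97.0225 * 1.52 = 147.4742
  |-3.18|^2 * 2.95 = 10.1124 * 2.95 = 29.83158
  |0.5|^2 * 1.3 = 0.25 * 1.3 = 0.325
  |-4.25|^2 * 1.57 = 18.0625 * 1.57 = 28.358125
Step 3: Sum = 205.988905
Step 4: ||f-g||_2 = (205.988905)^(1/2) = 14.352314


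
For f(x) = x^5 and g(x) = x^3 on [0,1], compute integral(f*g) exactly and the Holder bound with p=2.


Step 1: Exact integral of f*g = integral(x^8, 0, 1) = 1/9
     = 0.111111
Step 2: Holder bound with p=2, q=2:
  ||f||_p = (integral x^10 dx)^(1/2) = (1/11)^(1/2) = 0.301511
  ||g||_q = (integral x^6 dx)^(1/2) = (1/7)^(1/2) = 0.377964
Step 3: Holder bound = ||f||_p * ||g||_q = 0.301511 * 0.377964 = 0.113961
Verification: 0.111111 <= 0.113961 (Holder holds)


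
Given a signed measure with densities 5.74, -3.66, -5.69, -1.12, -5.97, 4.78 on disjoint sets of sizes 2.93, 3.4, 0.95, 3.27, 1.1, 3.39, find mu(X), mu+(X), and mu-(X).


Step 1: Compute signed measure on each set:
  Set 1: 5.74 * 2.93 = 16.8182
  Set 2: -3.66 * 3.4 = -12.444
  Set 3: -5.69 * 0.95 = -5.4055
  Set 4: -1.12 * 3.27 = -3.6624
  Set 5: -5.97 * 1.1 = -6.567
  Set 6: 4.78 * 3.39 = 16.2042
Step 2: Total signed measure = (16.8182) + (-12.444) + (-5.4055) + (-3.6624) + (-6.567) + (16.2042)
     = 4.9435
Step 3: Positive part mu+(X) = sum of positive contributions = 33.0224
Step 4: Negative part mu-(X) = |sum of negative contributions| = 28.0789


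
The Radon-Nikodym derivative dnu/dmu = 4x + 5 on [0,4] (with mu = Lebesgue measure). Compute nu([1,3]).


nu(A) = integral_A (dnu/dmu) dmu = integral_1^3 (4x + 5) dx
Step 1: Antiderivative F(x) = (4/2)x^2 + 5x
Step 2: F(3) = (4/2)*3^2 + 5*3 = 18 + 15 = 33
Step 3: F(1) = (4/2)*1^2 + 5*1 = 2 + 5 = 7
Step 4: nu([1,3]) = F(3) - F(1) = 33 - 7 = 26


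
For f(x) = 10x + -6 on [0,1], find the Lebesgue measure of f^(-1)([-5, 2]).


f^(-1)([-5, 2]) = {x : -5 <= 10x + -6 <= 2}
Solving: (-5 - -6)/10 <= x <= (2 - -6)/10
= [0.1, 0.8]
Intersecting with [0,1]: [0.1, 0.8]
Measure = 0.8 - 0.1 = 0.7


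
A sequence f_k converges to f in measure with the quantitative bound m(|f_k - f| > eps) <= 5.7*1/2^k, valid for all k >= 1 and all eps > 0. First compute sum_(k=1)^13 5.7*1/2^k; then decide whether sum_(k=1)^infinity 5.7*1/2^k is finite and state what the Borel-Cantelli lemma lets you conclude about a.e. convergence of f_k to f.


Step 1: List the terms 5.7*1/2^k for k = 1 to 13:
  k=1: 2.85
  k=2: 1.425
  k=3: 0.7125
  k=4: 0.35625
  k=5: 0.178125
  k=6: 0.089063
  k=7: 0.044531
  k=8: 0.022266
  k=9: 0.011133
  k=10: 0.005566
  k=11: 0.002783
  k=12: 0.001392
  k=13: 6.958008e-04
Step 2: Partial sum = 2.85 + 1.425 + 0.7125 + 0.35625 + 0.178125 + 0.089063 + 0.044531 + 0.022266 + 0.011133 + 0.005566 + 0.002783 + 0.001392 + 6.958008e-04
     = 5.699304
Step 3: The full series sum_(k>=1) 5.7*1/2^k converges (geometric series with ratio 1/2 < 1; a constant multiple of a convergent series converges).
Step 4: Fix eps > 0. Since sum_k m(|f_k - f| > eps) < infinity, the Borel-Cantelli lemma gives
        m(limsup_k {|f_k - f| > eps}) = 0, i.e. for a.e. x, |f_k(x) - f(x)| <= eps for all large k.
        Applying this with eps = 1/j for j = 1, 2, ... and intersecting the countably many full-measure sets,
        for a.e. x we get limsup_k |f_k(x) - f(x)| <= 1/j for every j, hence f_k -> f almost everywhere.
Conclusion: series converges; Borel-Cantelli yields f_k -> f a.e.


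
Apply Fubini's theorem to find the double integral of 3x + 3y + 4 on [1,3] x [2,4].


By Fubini, integrate in x first, then y.
Step 1: Fix y, integrate over x in [1,3]:
  integral(3x + 3y + 4, x=1..3)
  = 3*(3^2 - 1^2)/2 + (3y + 4)*(3 - 1)
  = 12 + (3y + 4)*2
  = 12 + 6y + 8
  = 20 + 6y
Step 2: Integrate over y in [2,4]:
  integral(20 + 6y, y=2..4)
  = 20*2 + 6*(4^2 - 2^2)/2
  = 40 + 36
  = 76


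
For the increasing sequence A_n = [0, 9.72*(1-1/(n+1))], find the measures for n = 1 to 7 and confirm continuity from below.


By continuity of measure from below: if A_n increases to A, then m(A_n) -> m(A).
Here A = [0, 9.72], so m(A) = 9.72
Step 1: a_1 = 9.72*(1 - 1/2) = 4.86, m(A_1) = 4.86
Step 2: a_2 = 9.72*(1 - 1/3) = 6.48, m(A_2) = 6.48
Step 3: a_3 = 9.72*(1 - 1/4) = 7.29, m(A_3) = 7.29
Step 4: a_4 = 9.72*(1 - 1/5) = 7.776, m(A_4) = 7.776
Step 5: a_5 = 9.72*(1 - 1/6) = 8.1, m(A_5) = 8.1
Step 6: a_6 = 9.72*(1 - 1/7) = 8.3314, m(A_6) = 8.3314
Step 7: a_7 = 9.72*(1 - 1/8) = 8.505, m(A_7) = 8.505
Limit: m(A_n) -> m([0,9.72]) = 9.72


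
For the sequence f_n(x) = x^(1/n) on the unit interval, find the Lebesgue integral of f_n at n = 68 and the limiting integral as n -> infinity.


At n = 68: f_68(x) = x^(1/68).
Step 1: integral(x^(1/68), 0, 1) = [x^(1/68+1) / (1/68+1)] from 0 to 1
     = 1 / (1/68 + 1) = 1 / ((68+1)/68) = 68/(68+1)
     = 68/69 = 0.985507
Step 2: As n -> infinity, f_n(x) = x^(1/n) -> 1 for x in (0,1], and f_n is increasing in n.
By MCT, lim_n integral(f_n) = integral(lim_n f_n) = integral(1, 0, 1) = 1.
Step 3: Verify convergence: 68/69 = 0.985507 -> 1


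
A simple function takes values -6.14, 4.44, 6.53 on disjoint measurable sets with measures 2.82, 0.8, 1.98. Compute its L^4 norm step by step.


Step 1: Compute |f_i|^4 for each value:
  |-6.14|^4 = 1421.25984
  |4.44|^4 = 388.626025
  |6.53|^4 = 1818.246353
Step 2: Multiply by measures and sum:
  1421.25984 * 2.82 = 4007.952749
  388.626025 * 0.8 = 310.90082
  1818.246353 * 1.98 = 3600.127779
Sum = 4007.952749 + 310.90082 + 3600.127779 = 7918.981348
Step 3: Take the p-th root:
||f||_4 = (7918.981348)^(1/4) = 9.43338


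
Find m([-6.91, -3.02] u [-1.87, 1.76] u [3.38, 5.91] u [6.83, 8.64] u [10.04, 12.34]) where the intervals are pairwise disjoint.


For pairwise disjoint intervals, m(union) = sum of lengths.
= (-3.02 - -6.91) + (1.76 - -1.87) + (5.91 - 3.38) + (8.64 - 6.83) + (12.34 - 10.04)
= 3.89 + 3.63 + 2.53 + 1.81 + 2.3
= 14.16


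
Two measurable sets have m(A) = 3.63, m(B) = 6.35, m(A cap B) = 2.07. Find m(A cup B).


By inclusion-exclusion: m(A u B) = m(A) + m(B) - m(A n B)
= 3.63 + 6.35 - 2.07
= 7.91


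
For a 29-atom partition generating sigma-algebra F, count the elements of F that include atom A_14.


Each element of F is a union of some subset S of the 29 atoms.
The element contains A_14 iff A_14 is in S.
So we count subsets S of {A_1,...,A_29} with A_14 in S: choose freely among the other 28 atoms.
Count = 2^(29-1) = 2^28 = 268435456.


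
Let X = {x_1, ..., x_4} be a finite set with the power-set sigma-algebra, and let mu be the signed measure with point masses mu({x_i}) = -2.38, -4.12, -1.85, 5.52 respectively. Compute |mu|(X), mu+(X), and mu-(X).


Step 1: Every measurable set is a union of atoms (the cells / points), so a Hahn decomposition is
  obtained by grouping atoms by sign: P = union of atoms with mu > 0, N = union of the remaining atoms.
  Atoms in P (indices): 4;  atoms in N (indices): 1, 2, 3
  Positive values: 5.52
  Negative values: -2.38, -4.12, -1.85
Step 2: mu+(X) = mu(P) = sum of positive atom values = 5.52
Step 3: mu-(X) = -mu(N) = sum of |negative atom values| = 8.35
Step 4: |mu|(X) = mu+(X) + mu-(X) = 5.52 + 8.35 = 13.87


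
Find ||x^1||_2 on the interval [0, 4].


Step 1: ||f||_2 = (integral_0^4 |x^1|^2 dx)^(1/2)
     = (integral_0^4 x^2 dx)^(1/2)
Step 2: integral_0^4 x^2 dx = [x^3/(3)] from 0 to 4 = 4^3/3
     = 64/3 = 21.333333
Step 3: ||f||_2 = (21.333333)^(1/2) = 4.618802


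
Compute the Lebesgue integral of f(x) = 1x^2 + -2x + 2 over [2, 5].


The Lebesgue integral of a Riemann-integrable function agrees with the Riemann integral.
Antiderivative F(x) = (1/3)x^3 + (-2/2)x^2 + 2x
F(5) = (1/3)*5^3 + (-2/2)*5^2 + 2*5
     = (1/3)*125 + (-2/2)*25 + 2*5
     = 41.666667 + -25 + 10
     = 26.666667
F(2) = 2.666667
Integral = F(5) - F(2) = 26.666667 - 2.666667 = 24


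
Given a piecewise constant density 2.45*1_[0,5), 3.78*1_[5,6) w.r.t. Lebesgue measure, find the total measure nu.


Integrate each piece of the Radon-Nikodym derivative:
Step 1: integral_0^5 2.45 dx = 2.45*(5-0) = 2.45*5 = 12.25
Step 2: integral_5^6 3.78 dx = 3.78*(6-5) = 3.78*1 = 3.78
Total: 12.25 + 3.78 = 16.03


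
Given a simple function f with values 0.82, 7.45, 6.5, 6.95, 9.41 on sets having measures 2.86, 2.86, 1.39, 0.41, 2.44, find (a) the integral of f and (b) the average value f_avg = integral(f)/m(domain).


Step 1: Integral = sum(value_i * measure_i)
= 0.82*2.86 + 7.45*2.86 + 6.5*1.39 + 6.95*0.41 + 9.41*2.44
= 2.3452 + 21.307 + 9.035 + 2.8495 + 22.9604
= 58.4971
Step 2: Total measure of domain = 2.86 + 2.86 + 1.39 + 0.41 + 2.44 = 9.96
Step 3: Average value = 58.4971 / 9.96 = 5.873203


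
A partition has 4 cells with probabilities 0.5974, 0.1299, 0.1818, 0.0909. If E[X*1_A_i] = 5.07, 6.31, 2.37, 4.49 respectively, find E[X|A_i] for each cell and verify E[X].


For each cell A_i: E[X|A_i] = E[X*1_A_i] / P(A_i)
Step 1: E[X|A_1] = 5.07 / 0.5974 = 8.486776
Step 2: E[X|A_2] = 6.31 / 0.1299 = 48.575828
Step 3: E[X|A_3] = 2.37 / 0.1818 = 13.036304
Step 4: E[X|A_4] = 4.49 / 0.0909 = 49.394939
Verification: E[X] = sum E[X*1_A_i] = 5.07 + 6.31 + 2.37 + 4.49 = 18.24


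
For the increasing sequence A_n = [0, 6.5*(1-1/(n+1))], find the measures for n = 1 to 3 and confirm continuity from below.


By continuity of measure from below: if A_n increases to A, then m(A_n) -> m(A).
Here A = [0, 6.5], so m(A) = 6.5
Step 1: a_1 = 6.5*(1 - 1/2) = 3.25, m(A_1) = 3.25
Step 2: a_2 = 6.5*(1 - 1/3) = 4.3333, m(A_2) = 4.3333
Step 3: a_3 = 6.5*(1 - 1/4) = 4.875, m(A_3) = 4.875
Limit: m(A_n) -> m([0,6.5]) = 6.5


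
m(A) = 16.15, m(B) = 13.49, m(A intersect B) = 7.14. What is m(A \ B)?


m(A \ B) = m(A) - m(A n B)
= 16.15 - 7.14
= 9.01


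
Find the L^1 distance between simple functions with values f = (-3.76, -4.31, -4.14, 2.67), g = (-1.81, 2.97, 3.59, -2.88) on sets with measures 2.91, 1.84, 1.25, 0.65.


Step 1: Compute differences f_i - g_i:
  -3.76 - -1.81 = -1.95
  -4.31 - 2.97 = -7.28
  -4.14 - 3.59 = -7.73
  2.67 - -2.88 = 5.55
Step 2: Compute |diff|^1 * measure for each set:
  |-1.95|^1 * 2.91 = 1.95 * 2.91 = 5.6745
  |-7.28|^1 * 1.84 = 7.28 * 1.84 = 13.3952
  |-7.73|^1 * 1.25 = 7.73 * 1.25 = 9.6625
  |5.55|^1 * 0.65 = 5.55 * 0.65 = 3.6075
Step 3: Sum = 32.3397
Step 4: ||f-g||_1 = (32.3397)^(1/1) = 32.3397


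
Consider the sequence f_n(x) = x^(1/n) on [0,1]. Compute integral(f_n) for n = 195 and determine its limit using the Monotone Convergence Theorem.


At n = 195: f_195(x) = x^(1/195).
Step 1: integral(x^(1/195), 0, 1) = [x^(1/195+1) / (1/195+1)] from 0 to 1
     = 1 / (1/195 + 1) = 1 / ((195+1)/195) = 195/(195+1)
     = 195/196 = 0.994898
Step 2: As n -> infinity, f_n(x) = x^(1/n) -> 1 for x in (0,1], and f_n is increasing in n.
By MCT, lim_n integral(f_n) = integral(lim_n f_n) = integral(1, 0, 1) = 1.
Step 3: Verify convergence: 195/196 = 0.994898 -> 1


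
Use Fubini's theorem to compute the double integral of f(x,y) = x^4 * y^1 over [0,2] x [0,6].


By Fubini's theorem, the double integral factors as a product of single integrals:
Step 1: integral_0^2 x^4 dx = [x^5/5] from 0 to 2
     = 2^5/5 = 6.4
Step 2: integral_0^6 y^1 dy = [y^2/2] from 0 to 6
     = 6^2/2 = 18
Step 3: Double integral = 6.4 * 18 = 115.2


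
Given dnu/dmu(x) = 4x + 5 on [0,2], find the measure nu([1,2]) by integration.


nu(A) = integral_A (dnu/dmu) dmu = integral_1^2 (4x + 5) dx
Step 1: Antiderivative F(x) = (4/2)x^2 + 5x
Step 2: F(2) = (4/2)*2^2 + 5*2 = 8 + 10 = 18
Step 3: F(1) = (4/2)*1^2 + 5*1 = 2 + 5 = 7
Step 4: nu([1,2]) = F(2) - F(1) = 18 - 7 = 11


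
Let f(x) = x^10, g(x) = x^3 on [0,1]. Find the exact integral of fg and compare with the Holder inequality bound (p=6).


Step 1: Exact integral of f*g = integral(x^13, 0, 1) = 1/14
     = 0.071429
Step 2: Holder bound with p=6, q=1.2:
  ||f||_p = (integral x^60 dx)^(1/6) = (1/61)^(1/6) = 0.504017
  ||g||_q = (integral x^3.6 dx)^(1/1.2) = (1/4.6)^(1/1.2) = 0.280351
Step 3: Holder bound = ||f||_p * ||g||_q = 0.504017 * 0.280351 = 0.141302
Verification: 0.071429 <= 0.141302 (Holder holds)


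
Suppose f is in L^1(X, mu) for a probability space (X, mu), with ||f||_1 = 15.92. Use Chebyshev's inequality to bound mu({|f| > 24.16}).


Chebyshev/Markov inequality: mu(|f| > eps) <= (||f||_p / eps)^p
Step 1: ||f||_1 / eps = 15.92 / 24.16 = 0.65894
Step 2: Raise to power p = 1:
  (0.65894)^1 = 0.65894
Step 3: Therefore mu(|f| > 24.16) <= 0.65894


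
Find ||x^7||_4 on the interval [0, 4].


Step 1: ||f||_4 = (integral_0^4 |x^7|^4 dx)^(1/4)
     = (integral_0^4 x^28 dx)^(1/4)
Step 2: integral_0^4 x^28 dx = [x^29/(29)] from 0 to 4 = 4^29/29
     = 288230376151711744/29 = 9.938978e+15
Step 3: ||f||_4 = (9.938978e+15)^(1/4) = 9984.709588


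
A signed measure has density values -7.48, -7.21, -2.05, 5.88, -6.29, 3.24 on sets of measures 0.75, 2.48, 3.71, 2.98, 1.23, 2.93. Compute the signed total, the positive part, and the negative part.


Step 1: Compute signed measure on each set:
  Set 1: -7.48 * 0.75 = -5.61
  Set 2: -7.21 * 2.48 = -17.8808
  Set 3: -2.05 * 3.71 = -7.6055
  Set 4: 5.88 * 2.98 = 17.5224
  Set 5: -6.29 * 1.23 = -7.7367
  Set 6: 3.24 * 2.93 = 9.4932
Step 2: Total signed measure = (-5.61) + (-17.8808) + (-7.6055) + (17.5224) + (-7.7367) + (9.4932)
     = -11.8174
Step 3: Positive part mu+(X) = sum of positive contributions = 27.0156
Step 4: Negative part mu-(X) = |sum of negative contributions| = 38.833


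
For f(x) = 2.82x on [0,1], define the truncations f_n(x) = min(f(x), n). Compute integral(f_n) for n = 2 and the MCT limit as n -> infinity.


f(x) = 2.82x on [0,1]; f_n(x) = min(2.82x, n). At n = 2:
Step 1: f(x) reaches 2 at x = 2/2.82 = 0.70922
Step 2: integral(f_2) = integral(2.82x, 0, 0.70922) + integral(2, 0.70922, 1)
       = 2.82*0.70922^2/2 + 2*(1 - 0.70922)
       = 0.70922 + 0.58156
       = 1.29078
Step 3: As n -> infinity, f_n increases to f, so by MCT integral(f_n) -> integral(f) = 2.82/2 = 1.41.
Convergence: integral(f_2) = 1.29078 -> 1.41 as n -> infinity


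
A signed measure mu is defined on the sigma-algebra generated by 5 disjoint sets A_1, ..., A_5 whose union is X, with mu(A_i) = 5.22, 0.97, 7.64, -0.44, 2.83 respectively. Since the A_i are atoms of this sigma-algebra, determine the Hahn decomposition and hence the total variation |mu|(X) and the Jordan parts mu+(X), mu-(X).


Step 1: Every measurable set is a union of atoms (the cells / points), so a Hahn decomposition is
  obtained by grouping atoms by sign: P = union of atoms with mu > 0, N = union of the remaining atoms.
  Atoms in P (indices): 1, 2, 3, 5;  atoms in N (indices): 4
  Positive values: 5.22, 0.97, 7.64, 2.83
  Negative values: -0.44
Step 2: mu+(X) = mu(P) = sum of positive atom values = 16.66
Step 3: mu-(X) = -mu(N) = sum of |negative atom values| = 0.44
Step 4: |mu|(X) = mu+(X) + mu-(X) = 16.66 + 0.44 = 17.1


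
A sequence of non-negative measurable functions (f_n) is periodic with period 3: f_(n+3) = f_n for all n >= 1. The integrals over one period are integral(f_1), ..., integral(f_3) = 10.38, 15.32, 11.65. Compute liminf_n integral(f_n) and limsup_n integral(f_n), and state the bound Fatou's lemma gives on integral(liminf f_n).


The sequence (integral(f_n)) is periodic with period 3, repeating the values 10.38, 15.32, 11.65 indefinitely.
Step 1: For a periodic sequence, every tail (a_m, a_(m+1), ...) contains all 3 period values infinitely often.
Step 2: Hence inf of every tail = min of the period values = min(10.38, 15.32, 11.65) = 10.38.
        liminf_n integral(f_n) = sup over m of (inf of tail from m) = 10.38.
Step 3: Similarly sup of every tail = max of the period values = 15.32.
        limsup_n integral(f_n) = 15.32.
Step 4: Fatou's lemma: integral(liminf_n f_n) <= liminf_n integral(f_n) = 10.38.
        So the integral of the pointwise liminf is at most 10.38.


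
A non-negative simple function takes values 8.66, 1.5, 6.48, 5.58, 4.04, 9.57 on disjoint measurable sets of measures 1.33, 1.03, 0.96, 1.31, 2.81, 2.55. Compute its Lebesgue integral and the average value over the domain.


Step 1: Integral = sum(value_i * measure_i)
= 8.66*1.33 + 1.5*1.03 + 6.48*0.96 + 5.58*1.31 + 4.04*2.81 + 9.57*2.55
= 11.5178 + 1.545 + 6.2208 + 7.3098 + 11.3524 + 24.4035
= 62.3493
Step 2: Total measure of domain = 1.33 + 1.03 + 0.96 + 1.31 + 2.81 + 2.55 = 9.99
Step 3: Average value = 62.3493 / 9.99 = 6.241171


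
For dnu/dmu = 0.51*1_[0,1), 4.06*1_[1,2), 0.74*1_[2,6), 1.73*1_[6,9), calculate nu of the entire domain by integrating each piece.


Integrate each piece of the Radon-Nikodym derivative:
Step 1: integral_0^1 0.51 dx = 0.51*(1-0) = 0.51*1 = 0.51
Step 2: integral_1^2 4.06 dx = 4.06*(2-1) = 4.06*1 = 4.06
Step 3: integral_2^6 0.74 dx = 0.74*(6-2) = 0.74*4 = 2.96
Step 4: integral_6^9 1.73 dx = 1.73*(9-6) = 1.73*3 = 5.19
Total: 0.51 + 4.06 + 2.96 + 5.19 = 12.72


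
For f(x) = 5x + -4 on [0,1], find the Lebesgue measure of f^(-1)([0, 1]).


f^(-1)([0, 1]) = {x : 0 <= 5x + -4 <= 1}
Solving: (0 - -4)/5 <= x <= (1 - -4)/5
= [0.8, 1]
Intersecting with [0,1]: [0.8, 1]
Measure = 1 - 0.8 = 0.2


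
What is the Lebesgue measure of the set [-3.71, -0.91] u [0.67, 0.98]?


For pairwise disjoint intervals, m(union) = sum of lengths.
= (-0.91 - -3.71) + (0.98 - 0.67)
= 2.8 + 0.31
= 3.11


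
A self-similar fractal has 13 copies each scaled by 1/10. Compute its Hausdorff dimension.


For a self-similar set with N copies scaled by 1/r:
dim_H = log(N)/log(r) = log(13)/log(10)
= 2.564949/2.302585
= 1.113943


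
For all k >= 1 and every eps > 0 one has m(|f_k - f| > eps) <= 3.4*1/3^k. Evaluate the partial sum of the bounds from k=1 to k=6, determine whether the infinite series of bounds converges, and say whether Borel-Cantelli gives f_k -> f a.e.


Step 1: List the terms 3.4*1/3^k for k = 1 to 6:
  k=1: 1.133333
  k=2: 0.377778
  k=3: 0.125926
  k=4: 0.041975
  k=5: 0.013992
  k=6: 0.004664
Step 2: Partial sum = 1.133333 + 0.377778 + 0.125926 + 0.041975 + 0.013992 + 0.004664
     = 1.697668
Step 3: The full series sum_(k>=1) 3.4*1/3^k converges (geometric series with ratio 1/3 < 1; a constant multiple of a convergent series converges).
Step 4: Fix eps > 0. Since sum_k m(|f_k - f| > eps) < infinity, the Borel-Cantelli lemma gives
        m(limsup_k {|f_k - f| > eps}) = 0, i.e. for a.e. x, |f_k(x) - f(x)| <= eps for all large k.
        Applying this with eps = 1/j for j = 1, 2, ... and intersecting the countably many full-measure sets,
        for a.e. x we get limsup_k |f_k(x) - f(x)| <= 1/j for every j, hence f_k -> f almost everywhere.
Conclusion: series converges; Borel-Cantelli yields f_k -> f a.e.


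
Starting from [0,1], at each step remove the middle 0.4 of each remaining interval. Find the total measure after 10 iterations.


Step 1: At each step, fraction remaining = 1 - 0.4 = 0.6
Step 2: After 10 steps, measure = (0.6)^10
Result = 0.006047


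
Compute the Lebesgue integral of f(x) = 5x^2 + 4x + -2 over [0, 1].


The Lebesgue integral of a Riemann-integrable function agrees with the Riemann integral.
Antiderivative F(x) = (5/3)x^3 + (4/2)x^2 + -2x
F(1) = (5/3)*1^3 + (4/2)*1^2 + -2*1
     = (5/3)*1 + (4/2)*1 + -2*1
     = 1.666667 + 2 + -2
     = 1.666667
F(0) = 0.0
Integral = F(1) - F(0) = 1.666667 - 0.0 = 1.666667


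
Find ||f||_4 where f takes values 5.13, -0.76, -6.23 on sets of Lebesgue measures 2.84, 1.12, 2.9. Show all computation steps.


Step 1: Compute |f_i|^4 for each value:
  |5.13|^4 = 692.579226
  |-0.76|^4 = 0.333622
  |-6.23|^4 = 1506.441206
Step 2: Multiply by measures and sum:
  692.579226 * 2.84 = 1966.925001
  0.333622 * 1.12 = 0.373656
  1506.441206 * 2.9 = 4368.679499
Sum = 1966.925001 + 0.373656 + 4368.679499 = 6335.978156
Step 3: Take the p-th root:
||f||_4 = (6335.978156)^(1/4) = 8.921819


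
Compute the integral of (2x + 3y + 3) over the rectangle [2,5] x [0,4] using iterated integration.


By Fubini, integrate in x first, then y.
Step 1: Fix y, integrate over x in [2,5]:
  integral(2x + 3y + 3, x=2..5)
  = 2*(5^2 - 2^2)/2 + (3y + 3)*(5 - 2)
  = 21 + (3y + 3)*3
  = 21 + 9y + 9
  = 30 + 9y
Step 2: Integrate over y in [0,4]:
  integral(30 + 9y, y=0..4)
  = 30*4 + 9*(4^2 - 0^2)/2
  = 120 + 72
  = 192


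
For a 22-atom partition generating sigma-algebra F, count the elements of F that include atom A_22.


Each element of F is a union of some subset S of the 22 atoms.
The element contains A_22 iff A_22 is in S.
So we count subsets S of {A_1,...,A_22} with A_22 in S: choose freely among the other 21 atoms.
Count = 2^(22-1) = 2^21 = 2097152.


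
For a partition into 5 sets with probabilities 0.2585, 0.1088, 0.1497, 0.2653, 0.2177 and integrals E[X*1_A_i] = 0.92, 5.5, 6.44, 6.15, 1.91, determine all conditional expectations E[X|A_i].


For each cell A_i: E[X|A_i] = E[X*1_A_i] / P(A_i)
Step 1: E[X|A_1] = 0.92 / 0.2585 = 3.558994
Step 2: E[X|A_2] = 5.5 / 0.1088 = 50.551471
Step 3: E[X|A_3] = 6.44 / 0.1497 = 43.019372
Step 4: E[X|A_4] = 6.15 / 0.2653 = 23.181304
Step 5: E[X|A_5] = 1.91 / 0.2177 = 8.773542
Verification: E[X] = sum E[X*1_A_i] = 0.92 + 5.5 + 6.44 + 6.15 + 1.91 = 20.92


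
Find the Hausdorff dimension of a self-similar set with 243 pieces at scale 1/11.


For a self-similar set with N copies scaled by 1/r:
dim_H = log(N)/log(r) = log(243)/log(11)
= 5.493061/2.397895
= 2.290785


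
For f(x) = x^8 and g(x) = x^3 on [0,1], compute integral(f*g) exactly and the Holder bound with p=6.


Step 1: Exact integral of f*g = integral(x^11, 0, 1) = 1/12
     = 0.083333
Step 2: Holder bound with p=6, q=1.2:
  ||f||_p = (integral x^48 dx)^(1/6) = (1/49)^(1/6) = 0.522758
  ||g||_q = (integral x^3.6 dx)^(1/1.2) = (1/4.6)^(1/1.2) = 0.280351
Step 3: Holder bound = ||f||_p * ||g||_q = 0.522758 * 0.280351 = 0.146556
Verification: 0.083333 <= 0.146556 (Holder holds)


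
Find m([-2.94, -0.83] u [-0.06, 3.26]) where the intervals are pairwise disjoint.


For pairwise disjoint intervals, m(union) = sum of lengths.
= (-0.83 - -2.94) + (3.26 - -0.06)
= 2.11 + 3.32
= 5.43


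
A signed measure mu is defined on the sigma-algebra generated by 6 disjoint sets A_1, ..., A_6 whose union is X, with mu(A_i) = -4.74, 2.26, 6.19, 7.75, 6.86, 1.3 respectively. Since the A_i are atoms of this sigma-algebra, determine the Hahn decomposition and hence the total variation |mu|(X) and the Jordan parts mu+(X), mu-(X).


Step 1: Every measurable set is a union of atoms (the cells / points), so a Hahn decomposition is
  obtained by grouping atoms by sign: P = union of atoms with mu > 0, N = union of the remaining atoms.
  Atoms in P (indices): 2, 3, 4, 5, 6;  atoms in N (indices): 1
  Positive values: 2.26, 6.19, 7.75, 6.86, 1.3
  Negative values: -4.74
Step 2: mu+(X) = mu(P) = sum of positive atom values = 24.36
Step 3: mu-(X) = -mu(N) = sum of |negative atom values| = 4.74
Step 4: |mu|(X) = mu+(X) + mu-(X) = 24.36 + 4.74 = 29.1


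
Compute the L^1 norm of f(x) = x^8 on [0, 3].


Step 1: ||f||_1 = (integral_0^3 |x^8|^1 dx)^(1/1)
     = (integral_0^3 x^8 dx)^(1/1)
Step 2: integral_0^3 x^8 dx = [x^9/(9)] from 0 to 3 = 3^9/9
     = 19683/9 = 2187
Step 3: ||f||_1 = (2187)^(1/1) = 2187


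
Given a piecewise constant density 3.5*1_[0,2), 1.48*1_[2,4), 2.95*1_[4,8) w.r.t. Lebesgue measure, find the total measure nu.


Integrate each piece of the Radon-Nikodym derivative:
Step 1: integral_0^2 3.5 dx = 3.5*(2-0) = 3.5*2 = 7
Step 2: integral_2^4 1.48 dx = 1.48*(4-2) = 1.48*2 = 2.96
Step 3: integral_4^8 2.95 dx = 2.95*(8-4) = 2.95*4 = 11.8
Total: 7 + 2.96 + 11.8 = 21.76


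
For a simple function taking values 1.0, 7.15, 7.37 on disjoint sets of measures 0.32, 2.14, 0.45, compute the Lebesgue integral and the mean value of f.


Step 1: Integral = sum(value_i * measure_i)
= 1.0*0.32 + 7.15*2.14 + 7.37*0.45
= 0.32 + 15.301 + 3.3165
= 18.9375
Step 2: Total measure of domain = 0.32 + 2.14 + 0.45 = 2.91
Step 3: Average value = 18.9375 / 2.91 = 6.507732
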